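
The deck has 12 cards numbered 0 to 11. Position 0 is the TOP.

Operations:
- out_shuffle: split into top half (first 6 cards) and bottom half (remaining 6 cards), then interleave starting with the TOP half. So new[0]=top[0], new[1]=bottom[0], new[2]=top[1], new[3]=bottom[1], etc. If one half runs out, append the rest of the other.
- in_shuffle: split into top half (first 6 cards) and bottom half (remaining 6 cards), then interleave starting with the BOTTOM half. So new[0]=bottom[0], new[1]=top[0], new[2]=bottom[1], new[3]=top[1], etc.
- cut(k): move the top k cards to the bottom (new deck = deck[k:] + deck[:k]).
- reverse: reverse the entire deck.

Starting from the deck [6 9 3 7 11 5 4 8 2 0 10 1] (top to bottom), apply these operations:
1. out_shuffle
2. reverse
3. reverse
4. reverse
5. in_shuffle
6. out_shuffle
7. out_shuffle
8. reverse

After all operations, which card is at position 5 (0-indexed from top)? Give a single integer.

Answer: 11

Derivation:
After op 1 (out_shuffle): [6 4 9 8 3 2 7 0 11 10 5 1]
After op 2 (reverse): [1 5 10 11 0 7 2 3 8 9 4 6]
After op 3 (reverse): [6 4 9 8 3 2 7 0 11 10 5 1]
After op 4 (reverse): [1 5 10 11 0 7 2 3 8 9 4 6]
After op 5 (in_shuffle): [2 1 3 5 8 10 9 11 4 0 6 7]
After op 6 (out_shuffle): [2 9 1 11 3 4 5 0 8 6 10 7]
After op 7 (out_shuffle): [2 5 9 0 1 8 11 6 3 10 4 7]
After op 8 (reverse): [7 4 10 3 6 11 8 1 0 9 5 2]
Position 5: card 11.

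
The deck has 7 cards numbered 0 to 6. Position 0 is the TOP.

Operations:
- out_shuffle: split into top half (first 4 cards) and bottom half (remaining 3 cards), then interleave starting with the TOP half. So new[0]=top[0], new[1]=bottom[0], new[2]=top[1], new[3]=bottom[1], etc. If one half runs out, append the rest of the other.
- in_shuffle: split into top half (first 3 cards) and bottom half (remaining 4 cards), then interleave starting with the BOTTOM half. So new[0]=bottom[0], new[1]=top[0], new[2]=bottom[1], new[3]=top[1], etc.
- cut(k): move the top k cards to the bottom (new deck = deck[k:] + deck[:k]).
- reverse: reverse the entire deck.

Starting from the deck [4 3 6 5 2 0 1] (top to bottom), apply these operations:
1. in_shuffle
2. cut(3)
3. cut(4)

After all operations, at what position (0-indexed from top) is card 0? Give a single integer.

After op 1 (in_shuffle): [5 4 2 3 0 6 1]
After op 2 (cut(3)): [3 0 6 1 5 4 2]
After op 3 (cut(4)): [5 4 2 3 0 6 1]
Card 0 is at position 4.

Answer: 4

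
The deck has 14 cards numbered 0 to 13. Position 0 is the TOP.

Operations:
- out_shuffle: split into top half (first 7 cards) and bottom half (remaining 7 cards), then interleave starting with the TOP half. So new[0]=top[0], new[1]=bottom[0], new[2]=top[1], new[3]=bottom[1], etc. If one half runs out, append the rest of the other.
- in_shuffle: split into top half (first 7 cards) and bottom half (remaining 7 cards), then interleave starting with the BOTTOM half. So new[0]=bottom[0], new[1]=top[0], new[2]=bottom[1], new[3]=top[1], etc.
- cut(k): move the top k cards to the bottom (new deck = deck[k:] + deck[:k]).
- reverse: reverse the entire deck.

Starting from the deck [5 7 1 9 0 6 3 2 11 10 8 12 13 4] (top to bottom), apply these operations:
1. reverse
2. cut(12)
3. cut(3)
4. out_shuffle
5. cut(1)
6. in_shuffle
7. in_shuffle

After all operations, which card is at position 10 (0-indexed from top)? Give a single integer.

Answer: 13

Derivation:
After op 1 (reverse): [4 13 12 8 10 11 2 3 6 0 9 1 7 5]
After op 2 (cut(12)): [7 5 4 13 12 8 10 11 2 3 6 0 9 1]
After op 3 (cut(3)): [13 12 8 10 11 2 3 6 0 9 1 7 5 4]
After op 4 (out_shuffle): [13 6 12 0 8 9 10 1 11 7 2 5 3 4]
After op 5 (cut(1)): [6 12 0 8 9 10 1 11 7 2 5 3 4 13]
After op 6 (in_shuffle): [11 6 7 12 2 0 5 8 3 9 4 10 13 1]
After op 7 (in_shuffle): [8 11 3 6 9 7 4 12 10 2 13 0 1 5]
Position 10: card 13.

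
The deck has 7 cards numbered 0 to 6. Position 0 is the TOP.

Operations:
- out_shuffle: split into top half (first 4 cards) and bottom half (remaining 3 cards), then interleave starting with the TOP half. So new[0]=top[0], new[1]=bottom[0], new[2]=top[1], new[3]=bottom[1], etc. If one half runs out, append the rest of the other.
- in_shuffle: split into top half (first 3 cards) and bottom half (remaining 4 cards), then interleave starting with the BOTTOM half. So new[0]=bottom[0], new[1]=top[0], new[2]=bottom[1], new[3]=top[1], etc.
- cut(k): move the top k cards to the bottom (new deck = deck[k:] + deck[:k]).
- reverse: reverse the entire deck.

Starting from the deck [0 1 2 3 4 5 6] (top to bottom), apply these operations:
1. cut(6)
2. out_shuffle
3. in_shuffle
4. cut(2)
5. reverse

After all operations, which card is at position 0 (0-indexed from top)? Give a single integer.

Answer: 6

Derivation:
After op 1 (cut(6)): [6 0 1 2 3 4 5]
After op 2 (out_shuffle): [6 3 0 4 1 5 2]
After op 3 (in_shuffle): [4 6 1 3 5 0 2]
After op 4 (cut(2)): [1 3 5 0 2 4 6]
After op 5 (reverse): [6 4 2 0 5 3 1]
Position 0: card 6.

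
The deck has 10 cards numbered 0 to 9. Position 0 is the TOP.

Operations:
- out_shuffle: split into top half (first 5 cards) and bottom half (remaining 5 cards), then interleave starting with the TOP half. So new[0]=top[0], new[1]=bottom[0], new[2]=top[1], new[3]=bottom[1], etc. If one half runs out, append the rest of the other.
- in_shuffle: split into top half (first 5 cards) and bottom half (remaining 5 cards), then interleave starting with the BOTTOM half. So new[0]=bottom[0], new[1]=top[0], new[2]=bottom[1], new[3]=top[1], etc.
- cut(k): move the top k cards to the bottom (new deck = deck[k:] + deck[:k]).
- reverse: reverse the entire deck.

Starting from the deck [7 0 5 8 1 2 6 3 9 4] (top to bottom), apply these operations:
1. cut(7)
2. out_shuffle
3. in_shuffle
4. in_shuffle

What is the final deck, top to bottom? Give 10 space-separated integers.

After op 1 (cut(7)): [3 9 4 7 0 5 8 1 2 6]
After op 2 (out_shuffle): [3 5 9 8 4 1 7 2 0 6]
After op 3 (in_shuffle): [1 3 7 5 2 9 0 8 6 4]
After op 4 (in_shuffle): [9 1 0 3 8 7 6 5 4 2]

Answer: 9 1 0 3 8 7 6 5 4 2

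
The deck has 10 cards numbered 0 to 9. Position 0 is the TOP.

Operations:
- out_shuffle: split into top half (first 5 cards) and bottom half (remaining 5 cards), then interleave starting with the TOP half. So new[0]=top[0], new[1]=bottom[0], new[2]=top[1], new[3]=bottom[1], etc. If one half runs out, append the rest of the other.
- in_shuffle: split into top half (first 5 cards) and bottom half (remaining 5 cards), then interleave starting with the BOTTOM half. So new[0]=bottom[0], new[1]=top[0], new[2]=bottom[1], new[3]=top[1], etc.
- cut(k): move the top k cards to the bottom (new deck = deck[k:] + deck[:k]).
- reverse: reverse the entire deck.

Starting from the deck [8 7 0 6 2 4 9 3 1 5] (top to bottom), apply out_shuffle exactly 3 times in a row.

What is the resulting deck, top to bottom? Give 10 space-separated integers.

Answer: 8 1 3 9 4 2 6 0 7 5

Derivation:
After op 1 (out_shuffle): [8 4 7 9 0 3 6 1 2 5]
After op 2 (out_shuffle): [8 3 4 6 7 1 9 2 0 5]
After op 3 (out_shuffle): [8 1 3 9 4 2 6 0 7 5]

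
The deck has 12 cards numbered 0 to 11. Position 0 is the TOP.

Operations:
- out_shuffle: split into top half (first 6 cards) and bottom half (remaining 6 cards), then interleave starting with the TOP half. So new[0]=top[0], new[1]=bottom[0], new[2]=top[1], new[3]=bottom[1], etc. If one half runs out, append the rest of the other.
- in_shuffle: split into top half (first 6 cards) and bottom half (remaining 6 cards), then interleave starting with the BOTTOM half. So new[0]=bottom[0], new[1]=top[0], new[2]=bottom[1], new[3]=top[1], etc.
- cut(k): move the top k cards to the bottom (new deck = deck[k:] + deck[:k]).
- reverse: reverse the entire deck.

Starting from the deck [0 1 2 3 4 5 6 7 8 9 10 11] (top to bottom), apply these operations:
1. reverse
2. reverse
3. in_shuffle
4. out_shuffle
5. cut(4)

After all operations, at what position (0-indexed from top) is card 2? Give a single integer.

Answer: 6

Derivation:
After op 1 (reverse): [11 10 9 8 7 6 5 4 3 2 1 0]
After op 2 (reverse): [0 1 2 3 4 5 6 7 8 9 10 11]
After op 3 (in_shuffle): [6 0 7 1 8 2 9 3 10 4 11 5]
After op 4 (out_shuffle): [6 9 0 3 7 10 1 4 8 11 2 5]
After op 5 (cut(4)): [7 10 1 4 8 11 2 5 6 9 0 3]
Card 2 is at position 6.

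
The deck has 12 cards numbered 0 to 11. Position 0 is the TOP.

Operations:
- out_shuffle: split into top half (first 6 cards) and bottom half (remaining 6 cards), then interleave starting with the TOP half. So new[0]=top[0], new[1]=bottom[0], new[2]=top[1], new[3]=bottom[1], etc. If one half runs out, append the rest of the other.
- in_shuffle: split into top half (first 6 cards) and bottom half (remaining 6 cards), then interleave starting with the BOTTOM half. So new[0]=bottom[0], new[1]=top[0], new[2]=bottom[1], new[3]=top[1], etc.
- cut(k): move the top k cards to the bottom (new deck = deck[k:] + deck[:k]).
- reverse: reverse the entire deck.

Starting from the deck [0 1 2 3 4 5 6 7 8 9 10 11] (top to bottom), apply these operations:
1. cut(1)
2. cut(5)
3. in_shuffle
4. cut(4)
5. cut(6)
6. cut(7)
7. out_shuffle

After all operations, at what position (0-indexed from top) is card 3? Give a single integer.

Answer: 2

Derivation:
After op 1 (cut(1)): [1 2 3 4 5 6 7 8 9 10 11 0]
After op 2 (cut(5)): [6 7 8 9 10 11 0 1 2 3 4 5]
After op 3 (in_shuffle): [0 6 1 7 2 8 3 9 4 10 5 11]
After op 4 (cut(4)): [2 8 3 9 4 10 5 11 0 6 1 7]
After op 5 (cut(6)): [5 11 0 6 1 7 2 8 3 9 4 10]
After op 6 (cut(7)): [8 3 9 4 10 5 11 0 6 1 7 2]
After op 7 (out_shuffle): [8 11 3 0 9 6 4 1 10 7 5 2]
Card 3 is at position 2.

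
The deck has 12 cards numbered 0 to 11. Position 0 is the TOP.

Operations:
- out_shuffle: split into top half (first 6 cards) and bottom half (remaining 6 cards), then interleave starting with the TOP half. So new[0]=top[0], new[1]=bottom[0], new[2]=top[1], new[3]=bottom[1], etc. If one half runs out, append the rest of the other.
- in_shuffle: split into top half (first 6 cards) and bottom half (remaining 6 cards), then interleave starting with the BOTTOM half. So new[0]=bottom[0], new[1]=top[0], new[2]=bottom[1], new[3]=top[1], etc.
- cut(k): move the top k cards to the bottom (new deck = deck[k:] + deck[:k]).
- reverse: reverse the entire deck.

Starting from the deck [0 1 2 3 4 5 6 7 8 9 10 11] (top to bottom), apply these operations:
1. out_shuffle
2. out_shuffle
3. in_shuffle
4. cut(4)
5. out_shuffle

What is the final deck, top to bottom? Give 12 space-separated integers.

Answer: 2 11 6 4 5 7 9 0 8 10 1 3

Derivation:
After op 1 (out_shuffle): [0 6 1 7 2 8 3 9 4 10 5 11]
After op 2 (out_shuffle): [0 3 6 9 1 4 7 10 2 5 8 11]
After op 3 (in_shuffle): [7 0 10 3 2 6 5 9 8 1 11 4]
After op 4 (cut(4)): [2 6 5 9 8 1 11 4 7 0 10 3]
After op 5 (out_shuffle): [2 11 6 4 5 7 9 0 8 10 1 3]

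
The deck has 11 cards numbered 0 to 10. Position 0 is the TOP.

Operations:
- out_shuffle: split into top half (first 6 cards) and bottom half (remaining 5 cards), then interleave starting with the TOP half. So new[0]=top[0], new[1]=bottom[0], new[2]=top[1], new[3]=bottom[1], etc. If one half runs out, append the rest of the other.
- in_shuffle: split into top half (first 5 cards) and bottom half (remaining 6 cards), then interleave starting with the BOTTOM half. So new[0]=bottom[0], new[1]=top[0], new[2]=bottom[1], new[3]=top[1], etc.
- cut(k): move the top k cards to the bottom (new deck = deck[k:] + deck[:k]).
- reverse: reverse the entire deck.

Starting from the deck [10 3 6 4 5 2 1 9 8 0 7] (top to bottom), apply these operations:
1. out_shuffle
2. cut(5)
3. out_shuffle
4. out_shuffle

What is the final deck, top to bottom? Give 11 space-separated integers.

Answer: 8 5 10 9 4 7 1 6 0 2 3

Derivation:
After op 1 (out_shuffle): [10 1 3 9 6 8 4 0 5 7 2]
After op 2 (cut(5)): [8 4 0 5 7 2 10 1 3 9 6]
After op 3 (out_shuffle): [8 10 4 1 0 3 5 9 7 6 2]
After op 4 (out_shuffle): [8 5 10 9 4 7 1 6 0 2 3]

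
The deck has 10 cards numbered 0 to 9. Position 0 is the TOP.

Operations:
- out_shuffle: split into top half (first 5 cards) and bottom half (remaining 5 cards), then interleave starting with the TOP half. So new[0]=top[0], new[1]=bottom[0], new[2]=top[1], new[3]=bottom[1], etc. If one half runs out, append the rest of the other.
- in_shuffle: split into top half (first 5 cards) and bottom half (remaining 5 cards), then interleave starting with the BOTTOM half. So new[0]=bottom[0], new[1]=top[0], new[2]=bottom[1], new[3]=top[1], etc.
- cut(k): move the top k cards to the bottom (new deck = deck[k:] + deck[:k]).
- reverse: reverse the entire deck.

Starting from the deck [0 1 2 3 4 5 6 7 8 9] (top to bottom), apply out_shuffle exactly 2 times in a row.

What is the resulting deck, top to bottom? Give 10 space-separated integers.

After op 1 (out_shuffle): [0 5 1 6 2 7 3 8 4 9]
After op 2 (out_shuffle): [0 7 5 3 1 8 6 4 2 9]

Answer: 0 7 5 3 1 8 6 4 2 9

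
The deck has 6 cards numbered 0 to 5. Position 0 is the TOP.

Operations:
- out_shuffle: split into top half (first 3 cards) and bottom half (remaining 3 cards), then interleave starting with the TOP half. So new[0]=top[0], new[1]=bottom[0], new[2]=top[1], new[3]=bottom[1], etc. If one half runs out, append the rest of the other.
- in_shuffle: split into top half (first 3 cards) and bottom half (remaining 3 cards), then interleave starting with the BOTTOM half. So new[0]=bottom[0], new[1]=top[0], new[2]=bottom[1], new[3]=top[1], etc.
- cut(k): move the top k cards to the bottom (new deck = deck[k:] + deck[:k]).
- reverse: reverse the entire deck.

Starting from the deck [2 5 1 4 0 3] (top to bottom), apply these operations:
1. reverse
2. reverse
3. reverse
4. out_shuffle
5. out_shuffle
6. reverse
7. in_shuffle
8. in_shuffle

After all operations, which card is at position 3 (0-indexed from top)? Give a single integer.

Answer: 2

Derivation:
After op 1 (reverse): [3 0 4 1 5 2]
After op 2 (reverse): [2 5 1 4 0 3]
After op 3 (reverse): [3 0 4 1 5 2]
After op 4 (out_shuffle): [3 1 0 5 4 2]
After op 5 (out_shuffle): [3 5 1 4 0 2]
After op 6 (reverse): [2 0 4 1 5 3]
After op 7 (in_shuffle): [1 2 5 0 3 4]
After op 8 (in_shuffle): [0 1 3 2 4 5]
Position 3: card 2.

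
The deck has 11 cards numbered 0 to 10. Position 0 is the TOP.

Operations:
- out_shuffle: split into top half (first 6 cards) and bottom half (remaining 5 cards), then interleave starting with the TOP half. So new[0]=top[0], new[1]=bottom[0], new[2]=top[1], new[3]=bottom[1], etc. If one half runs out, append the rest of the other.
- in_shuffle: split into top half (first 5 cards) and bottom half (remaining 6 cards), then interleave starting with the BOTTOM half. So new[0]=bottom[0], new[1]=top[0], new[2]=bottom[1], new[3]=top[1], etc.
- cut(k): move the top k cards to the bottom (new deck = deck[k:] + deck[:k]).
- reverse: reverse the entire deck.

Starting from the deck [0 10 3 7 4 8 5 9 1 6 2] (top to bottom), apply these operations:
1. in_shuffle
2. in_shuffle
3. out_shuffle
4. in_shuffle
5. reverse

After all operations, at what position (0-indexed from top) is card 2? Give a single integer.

After op 1 (in_shuffle): [8 0 5 10 9 3 1 7 6 4 2]
After op 2 (in_shuffle): [3 8 1 0 7 5 6 10 4 9 2]
After op 3 (out_shuffle): [3 6 8 10 1 4 0 9 7 2 5]
After op 4 (in_shuffle): [4 3 0 6 9 8 7 10 2 1 5]
After op 5 (reverse): [5 1 2 10 7 8 9 6 0 3 4]
Card 2 is at position 2.

Answer: 2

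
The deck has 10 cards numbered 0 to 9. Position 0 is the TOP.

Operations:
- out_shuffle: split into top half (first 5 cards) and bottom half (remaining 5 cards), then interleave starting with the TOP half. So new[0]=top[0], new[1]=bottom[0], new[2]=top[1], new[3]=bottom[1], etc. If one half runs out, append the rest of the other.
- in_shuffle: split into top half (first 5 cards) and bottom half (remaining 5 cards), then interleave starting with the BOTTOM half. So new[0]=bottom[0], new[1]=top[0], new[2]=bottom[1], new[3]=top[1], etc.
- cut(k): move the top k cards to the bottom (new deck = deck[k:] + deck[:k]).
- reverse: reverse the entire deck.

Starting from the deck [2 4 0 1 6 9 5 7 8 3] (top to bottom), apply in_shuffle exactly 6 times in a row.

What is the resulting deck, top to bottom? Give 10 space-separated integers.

Answer: 6 3 1 8 0 7 4 5 2 9

Derivation:
After op 1 (in_shuffle): [9 2 5 4 7 0 8 1 3 6]
After op 2 (in_shuffle): [0 9 8 2 1 5 3 4 6 7]
After op 3 (in_shuffle): [5 0 3 9 4 8 6 2 7 1]
After op 4 (in_shuffle): [8 5 6 0 2 3 7 9 1 4]
After op 5 (in_shuffle): [3 8 7 5 9 6 1 0 4 2]
After op 6 (in_shuffle): [6 3 1 8 0 7 4 5 2 9]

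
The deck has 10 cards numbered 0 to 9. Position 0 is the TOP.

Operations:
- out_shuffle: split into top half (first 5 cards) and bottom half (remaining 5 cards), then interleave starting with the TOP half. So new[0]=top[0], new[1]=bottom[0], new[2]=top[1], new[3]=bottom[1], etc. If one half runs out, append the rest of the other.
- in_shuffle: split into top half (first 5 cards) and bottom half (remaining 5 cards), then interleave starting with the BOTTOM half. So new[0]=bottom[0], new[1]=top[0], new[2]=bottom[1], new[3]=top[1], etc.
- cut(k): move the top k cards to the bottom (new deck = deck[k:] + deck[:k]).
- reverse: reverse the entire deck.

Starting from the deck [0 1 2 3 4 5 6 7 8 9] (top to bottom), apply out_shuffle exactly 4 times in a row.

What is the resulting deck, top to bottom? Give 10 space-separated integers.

Answer: 0 4 8 3 7 2 6 1 5 9

Derivation:
After op 1 (out_shuffle): [0 5 1 6 2 7 3 8 4 9]
After op 2 (out_shuffle): [0 7 5 3 1 8 6 4 2 9]
After op 3 (out_shuffle): [0 8 7 6 5 4 3 2 1 9]
After op 4 (out_shuffle): [0 4 8 3 7 2 6 1 5 9]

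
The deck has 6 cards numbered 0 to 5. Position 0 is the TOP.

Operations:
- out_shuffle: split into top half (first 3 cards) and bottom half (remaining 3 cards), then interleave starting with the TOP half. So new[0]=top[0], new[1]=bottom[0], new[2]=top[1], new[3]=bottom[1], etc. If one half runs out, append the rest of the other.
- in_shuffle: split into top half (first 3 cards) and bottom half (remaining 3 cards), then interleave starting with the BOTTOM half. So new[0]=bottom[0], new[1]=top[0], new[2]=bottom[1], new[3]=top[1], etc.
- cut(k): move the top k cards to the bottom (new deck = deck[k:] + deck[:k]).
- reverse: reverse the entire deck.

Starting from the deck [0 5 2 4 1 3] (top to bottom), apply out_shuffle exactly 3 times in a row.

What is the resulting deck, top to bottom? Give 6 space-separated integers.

After op 1 (out_shuffle): [0 4 5 1 2 3]
After op 2 (out_shuffle): [0 1 4 2 5 3]
After op 3 (out_shuffle): [0 2 1 5 4 3]

Answer: 0 2 1 5 4 3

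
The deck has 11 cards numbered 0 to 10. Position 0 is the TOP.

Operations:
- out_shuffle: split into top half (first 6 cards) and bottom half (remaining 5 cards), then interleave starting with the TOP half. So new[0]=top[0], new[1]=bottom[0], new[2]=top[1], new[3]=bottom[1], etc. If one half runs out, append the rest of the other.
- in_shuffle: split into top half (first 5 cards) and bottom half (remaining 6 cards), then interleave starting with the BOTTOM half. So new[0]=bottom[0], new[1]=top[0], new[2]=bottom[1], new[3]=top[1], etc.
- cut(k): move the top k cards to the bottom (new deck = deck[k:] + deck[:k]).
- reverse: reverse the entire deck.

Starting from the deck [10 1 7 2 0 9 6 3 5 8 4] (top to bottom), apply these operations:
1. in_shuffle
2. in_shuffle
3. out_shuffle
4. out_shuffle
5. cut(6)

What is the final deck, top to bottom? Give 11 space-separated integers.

After op 1 (in_shuffle): [9 10 6 1 3 7 5 2 8 0 4]
After op 2 (in_shuffle): [7 9 5 10 2 6 8 1 0 3 4]
After op 3 (out_shuffle): [7 8 9 1 5 0 10 3 2 4 6]
After op 4 (out_shuffle): [7 10 8 3 9 2 1 4 5 6 0]
After op 5 (cut(6)): [1 4 5 6 0 7 10 8 3 9 2]

Answer: 1 4 5 6 0 7 10 8 3 9 2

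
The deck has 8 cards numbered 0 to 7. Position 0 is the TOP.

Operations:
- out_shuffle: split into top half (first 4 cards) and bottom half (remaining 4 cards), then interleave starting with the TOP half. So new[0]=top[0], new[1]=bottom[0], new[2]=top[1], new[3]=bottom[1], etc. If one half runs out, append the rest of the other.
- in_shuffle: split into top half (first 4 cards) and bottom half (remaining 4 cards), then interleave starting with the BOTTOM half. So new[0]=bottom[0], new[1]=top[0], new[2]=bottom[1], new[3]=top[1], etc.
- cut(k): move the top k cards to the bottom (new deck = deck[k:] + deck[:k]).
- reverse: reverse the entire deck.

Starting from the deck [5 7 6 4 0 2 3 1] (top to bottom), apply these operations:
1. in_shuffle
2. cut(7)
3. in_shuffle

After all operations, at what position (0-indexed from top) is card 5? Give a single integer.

Answer: 5

Derivation:
After op 1 (in_shuffle): [0 5 2 7 3 6 1 4]
After op 2 (cut(7)): [4 0 5 2 7 3 6 1]
After op 3 (in_shuffle): [7 4 3 0 6 5 1 2]
Card 5 is at position 5.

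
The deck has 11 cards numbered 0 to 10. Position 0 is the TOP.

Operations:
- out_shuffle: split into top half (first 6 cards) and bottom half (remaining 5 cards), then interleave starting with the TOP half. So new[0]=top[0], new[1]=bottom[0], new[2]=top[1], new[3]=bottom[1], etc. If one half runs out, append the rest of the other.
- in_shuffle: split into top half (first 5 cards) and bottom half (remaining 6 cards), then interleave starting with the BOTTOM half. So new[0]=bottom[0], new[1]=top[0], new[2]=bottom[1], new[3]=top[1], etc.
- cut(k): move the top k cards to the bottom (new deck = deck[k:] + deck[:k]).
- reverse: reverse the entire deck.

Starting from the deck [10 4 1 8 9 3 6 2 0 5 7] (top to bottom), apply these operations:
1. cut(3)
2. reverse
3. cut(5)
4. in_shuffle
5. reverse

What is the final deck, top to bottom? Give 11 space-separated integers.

After op 1 (cut(3)): [8 9 3 6 2 0 5 7 10 4 1]
After op 2 (reverse): [1 4 10 7 5 0 2 6 3 9 8]
After op 3 (cut(5)): [0 2 6 3 9 8 1 4 10 7 5]
After op 4 (in_shuffle): [8 0 1 2 4 6 10 3 7 9 5]
After op 5 (reverse): [5 9 7 3 10 6 4 2 1 0 8]

Answer: 5 9 7 3 10 6 4 2 1 0 8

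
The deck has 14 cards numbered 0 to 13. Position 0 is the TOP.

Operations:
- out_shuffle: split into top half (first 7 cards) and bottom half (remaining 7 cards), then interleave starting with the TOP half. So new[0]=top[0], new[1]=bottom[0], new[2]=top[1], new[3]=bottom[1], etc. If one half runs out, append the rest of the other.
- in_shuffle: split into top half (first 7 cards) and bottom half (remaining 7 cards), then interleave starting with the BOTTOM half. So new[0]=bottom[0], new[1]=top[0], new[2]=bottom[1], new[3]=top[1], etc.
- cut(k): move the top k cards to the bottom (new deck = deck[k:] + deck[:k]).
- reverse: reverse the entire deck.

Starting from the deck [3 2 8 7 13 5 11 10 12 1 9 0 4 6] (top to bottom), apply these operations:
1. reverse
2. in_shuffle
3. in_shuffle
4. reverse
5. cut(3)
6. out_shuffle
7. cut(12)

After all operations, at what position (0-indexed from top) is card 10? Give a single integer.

Answer: 13

Derivation:
After op 1 (reverse): [6 4 0 9 1 12 10 11 5 13 7 8 2 3]
After op 2 (in_shuffle): [11 6 5 4 13 0 7 9 8 1 2 12 3 10]
After op 3 (in_shuffle): [9 11 8 6 1 5 2 4 12 13 3 0 10 7]
After op 4 (reverse): [7 10 0 3 13 12 4 2 5 1 6 8 11 9]
After op 5 (cut(3)): [3 13 12 4 2 5 1 6 8 11 9 7 10 0]
After op 6 (out_shuffle): [3 6 13 8 12 11 4 9 2 7 5 10 1 0]
After op 7 (cut(12)): [1 0 3 6 13 8 12 11 4 9 2 7 5 10]
Card 10 is at position 13.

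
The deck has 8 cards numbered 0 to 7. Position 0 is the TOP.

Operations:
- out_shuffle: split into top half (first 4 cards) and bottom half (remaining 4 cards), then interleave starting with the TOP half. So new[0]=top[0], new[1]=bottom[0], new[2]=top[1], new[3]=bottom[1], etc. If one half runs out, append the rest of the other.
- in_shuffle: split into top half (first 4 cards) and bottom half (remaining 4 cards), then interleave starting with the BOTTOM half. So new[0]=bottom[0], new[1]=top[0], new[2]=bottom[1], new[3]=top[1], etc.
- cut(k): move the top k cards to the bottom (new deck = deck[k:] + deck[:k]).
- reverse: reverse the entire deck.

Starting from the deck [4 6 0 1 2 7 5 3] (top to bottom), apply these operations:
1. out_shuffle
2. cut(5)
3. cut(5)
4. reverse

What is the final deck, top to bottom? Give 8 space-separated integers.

Answer: 2 4 3 1 5 0 7 6

Derivation:
After op 1 (out_shuffle): [4 2 6 7 0 5 1 3]
After op 2 (cut(5)): [5 1 3 4 2 6 7 0]
After op 3 (cut(5)): [6 7 0 5 1 3 4 2]
After op 4 (reverse): [2 4 3 1 5 0 7 6]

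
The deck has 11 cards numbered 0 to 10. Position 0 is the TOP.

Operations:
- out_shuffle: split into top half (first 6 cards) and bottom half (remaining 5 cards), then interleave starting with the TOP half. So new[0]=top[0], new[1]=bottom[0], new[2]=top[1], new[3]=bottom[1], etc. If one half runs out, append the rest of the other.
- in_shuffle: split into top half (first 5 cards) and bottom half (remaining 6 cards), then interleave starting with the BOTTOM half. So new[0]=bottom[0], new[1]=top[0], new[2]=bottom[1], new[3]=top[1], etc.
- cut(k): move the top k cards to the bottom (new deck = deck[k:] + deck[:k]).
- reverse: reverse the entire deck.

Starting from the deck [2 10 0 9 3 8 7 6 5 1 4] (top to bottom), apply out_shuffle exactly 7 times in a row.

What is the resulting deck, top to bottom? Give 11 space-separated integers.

After op 1 (out_shuffle): [2 7 10 6 0 5 9 1 3 4 8]
After op 2 (out_shuffle): [2 9 7 1 10 3 6 4 0 8 5]
After op 3 (out_shuffle): [2 6 9 4 7 0 1 8 10 5 3]
After op 4 (out_shuffle): [2 1 6 8 9 10 4 5 7 3 0]
After op 5 (out_shuffle): [2 4 1 5 6 7 8 3 9 0 10]
After op 6 (out_shuffle): [2 8 4 3 1 9 5 0 6 10 7]
After op 7 (out_shuffle): [2 5 8 0 4 6 3 10 1 7 9]

Answer: 2 5 8 0 4 6 3 10 1 7 9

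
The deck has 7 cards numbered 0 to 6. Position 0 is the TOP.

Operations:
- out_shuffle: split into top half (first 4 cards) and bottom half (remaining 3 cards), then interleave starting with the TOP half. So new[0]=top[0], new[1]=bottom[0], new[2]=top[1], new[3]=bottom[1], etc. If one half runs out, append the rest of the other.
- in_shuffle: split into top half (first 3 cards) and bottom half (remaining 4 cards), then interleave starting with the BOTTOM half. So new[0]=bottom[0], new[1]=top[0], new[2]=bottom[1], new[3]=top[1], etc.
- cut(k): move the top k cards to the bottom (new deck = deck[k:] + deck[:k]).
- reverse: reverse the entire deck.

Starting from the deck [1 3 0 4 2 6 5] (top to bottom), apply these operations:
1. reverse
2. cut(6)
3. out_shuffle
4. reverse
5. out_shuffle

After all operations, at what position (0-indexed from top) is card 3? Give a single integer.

After op 1 (reverse): [5 6 2 4 0 3 1]
After op 2 (cut(6)): [1 5 6 2 4 0 3]
After op 3 (out_shuffle): [1 4 5 0 6 3 2]
After op 4 (reverse): [2 3 6 0 5 4 1]
After op 5 (out_shuffle): [2 5 3 4 6 1 0]
Card 3 is at position 2.

Answer: 2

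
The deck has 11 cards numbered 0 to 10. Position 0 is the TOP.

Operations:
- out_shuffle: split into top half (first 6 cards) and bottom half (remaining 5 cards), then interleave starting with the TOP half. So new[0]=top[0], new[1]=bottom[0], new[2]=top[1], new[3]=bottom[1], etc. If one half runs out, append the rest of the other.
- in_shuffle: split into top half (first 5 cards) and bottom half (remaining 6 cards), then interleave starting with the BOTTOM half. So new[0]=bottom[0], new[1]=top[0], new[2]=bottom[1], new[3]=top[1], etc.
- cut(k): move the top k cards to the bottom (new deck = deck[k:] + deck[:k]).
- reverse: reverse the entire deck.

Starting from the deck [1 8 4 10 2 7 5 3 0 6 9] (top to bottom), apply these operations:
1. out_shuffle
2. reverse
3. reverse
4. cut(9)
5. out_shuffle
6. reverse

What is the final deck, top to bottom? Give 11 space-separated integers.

After op 1 (out_shuffle): [1 5 8 3 4 0 10 6 2 9 7]
After op 2 (reverse): [7 9 2 6 10 0 4 3 8 5 1]
After op 3 (reverse): [1 5 8 3 4 0 10 6 2 9 7]
After op 4 (cut(9)): [9 7 1 5 8 3 4 0 10 6 2]
After op 5 (out_shuffle): [9 4 7 0 1 10 5 6 8 2 3]
After op 6 (reverse): [3 2 8 6 5 10 1 0 7 4 9]

Answer: 3 2 8 6 5 10 1 0 7 4 9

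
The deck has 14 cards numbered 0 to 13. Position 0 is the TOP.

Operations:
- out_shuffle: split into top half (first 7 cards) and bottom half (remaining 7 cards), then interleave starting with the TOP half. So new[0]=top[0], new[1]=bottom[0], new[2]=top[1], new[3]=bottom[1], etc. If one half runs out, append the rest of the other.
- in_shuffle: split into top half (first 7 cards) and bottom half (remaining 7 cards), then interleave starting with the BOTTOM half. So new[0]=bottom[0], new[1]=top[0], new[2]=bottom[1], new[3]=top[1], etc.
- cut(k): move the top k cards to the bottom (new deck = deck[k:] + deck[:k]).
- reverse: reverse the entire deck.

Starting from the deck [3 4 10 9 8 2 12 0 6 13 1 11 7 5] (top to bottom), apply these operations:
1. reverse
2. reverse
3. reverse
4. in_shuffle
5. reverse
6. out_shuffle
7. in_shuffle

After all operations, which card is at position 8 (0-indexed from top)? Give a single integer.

After op 1 (reverse): [5 7 11 1 13 6 0 12 2 8 9 10 4 3]
After op 2 (reverse): [3 4 10 9 8 2 12 0 6 13 1 11 7 5]
After op 3 (reverse): [5 7 11 1 13 6 0 12 2 8 9 10 4 3]
After op 4 (in_shuffle): [12 5 2 7 8 11 9 1 10 13 4 6 3 0]
After op 5 (reverse): [0 3 6 4 13 10 1 9 11 8 7 2 5 12]
After op 6 (out_shuffle): [0 9 3 11 6 8 4 7 13 2 10 5 1 12]
After op 7 (in_shuffle): [7 0 13 9 2 3 10 11 5 6 1 8 12 4]
Position 8: card 5.

Answer: 5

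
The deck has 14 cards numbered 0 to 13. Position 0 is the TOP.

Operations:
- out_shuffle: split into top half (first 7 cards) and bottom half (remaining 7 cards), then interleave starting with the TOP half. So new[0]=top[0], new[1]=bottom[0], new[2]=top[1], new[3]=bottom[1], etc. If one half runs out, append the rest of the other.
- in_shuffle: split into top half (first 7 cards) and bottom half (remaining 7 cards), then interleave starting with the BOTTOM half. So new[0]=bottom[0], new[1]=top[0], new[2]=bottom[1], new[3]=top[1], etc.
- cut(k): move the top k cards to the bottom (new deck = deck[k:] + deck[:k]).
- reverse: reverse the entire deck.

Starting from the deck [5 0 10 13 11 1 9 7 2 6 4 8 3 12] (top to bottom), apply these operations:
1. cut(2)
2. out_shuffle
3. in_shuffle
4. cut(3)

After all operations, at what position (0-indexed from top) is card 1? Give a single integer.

Answer: 10

Derivation:
After op 1 (cut(2)): [10 13 11 1 9 7 2 6 4 8 3 12 5 0]
After op 2 (out_shuffle): [10 6 13 4 11 8 1 3 9 12 7 5 2 0]
After op 3 (in_shuffle): [3 10 9 6 12 13 7 4 5 11 2 8 0 1]
After op 4 (cut(3)): [6 12 13 7 4 5 11 2 8 0 1 3 10 9]
Card 1 is at position 10.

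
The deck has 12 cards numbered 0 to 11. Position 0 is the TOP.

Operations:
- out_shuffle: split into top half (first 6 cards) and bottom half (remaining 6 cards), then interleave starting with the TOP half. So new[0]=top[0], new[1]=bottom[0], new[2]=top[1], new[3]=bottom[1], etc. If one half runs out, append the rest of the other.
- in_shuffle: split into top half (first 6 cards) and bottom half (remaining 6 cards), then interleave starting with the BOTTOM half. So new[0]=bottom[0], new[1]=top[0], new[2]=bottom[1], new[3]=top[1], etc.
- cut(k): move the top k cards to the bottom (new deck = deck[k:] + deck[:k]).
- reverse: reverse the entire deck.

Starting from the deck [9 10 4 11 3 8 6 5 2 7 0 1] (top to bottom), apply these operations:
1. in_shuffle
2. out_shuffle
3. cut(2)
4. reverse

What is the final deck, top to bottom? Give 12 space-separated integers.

Answer: 7 6 8 4 1 2 3 10 0 5 11 9

Derivation:
After op 1 (in_shuffle): [6 9 5 10 2 4 7 11 0 3 1 8]
After op 2 (out_shuffle): [6 7 9 11 5 0 10 3 2 1 4 8]
After op 3 (cut(2)): [9 11 5 0 10 3 2 1 4 8 6 7]
After op 4 (reverse): [7 6 8 4 1 2 3 10 0 5 11 9]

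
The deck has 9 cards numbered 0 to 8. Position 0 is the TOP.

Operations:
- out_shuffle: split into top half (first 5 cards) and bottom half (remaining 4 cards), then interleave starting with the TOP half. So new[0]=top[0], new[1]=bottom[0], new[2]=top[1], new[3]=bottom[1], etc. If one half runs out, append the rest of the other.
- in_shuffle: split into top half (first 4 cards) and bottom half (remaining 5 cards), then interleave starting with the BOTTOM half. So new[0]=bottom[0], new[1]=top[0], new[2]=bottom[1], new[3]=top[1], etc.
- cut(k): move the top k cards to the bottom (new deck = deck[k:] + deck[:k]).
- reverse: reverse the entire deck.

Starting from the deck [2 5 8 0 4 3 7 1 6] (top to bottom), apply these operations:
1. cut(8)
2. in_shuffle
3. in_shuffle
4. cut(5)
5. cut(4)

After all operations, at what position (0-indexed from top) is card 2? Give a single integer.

Answer: 7

Derivation:
After op 1 (cut(8)): [6 2 5 8 0 4 3 7 1]
After op 2 (in_shuffle): [0 6 4 2 3 5 7 8 1]
After op 3 (in_shuffle): [3 0 5 6 7 4 8 2 1]
After op 4 (cut(5)): [4 8 2 1 3 0 5 6 7]
After op 5 (cut(4)): [3 0 5 6 7 4 8 2 1]
Card 2 is at position 7.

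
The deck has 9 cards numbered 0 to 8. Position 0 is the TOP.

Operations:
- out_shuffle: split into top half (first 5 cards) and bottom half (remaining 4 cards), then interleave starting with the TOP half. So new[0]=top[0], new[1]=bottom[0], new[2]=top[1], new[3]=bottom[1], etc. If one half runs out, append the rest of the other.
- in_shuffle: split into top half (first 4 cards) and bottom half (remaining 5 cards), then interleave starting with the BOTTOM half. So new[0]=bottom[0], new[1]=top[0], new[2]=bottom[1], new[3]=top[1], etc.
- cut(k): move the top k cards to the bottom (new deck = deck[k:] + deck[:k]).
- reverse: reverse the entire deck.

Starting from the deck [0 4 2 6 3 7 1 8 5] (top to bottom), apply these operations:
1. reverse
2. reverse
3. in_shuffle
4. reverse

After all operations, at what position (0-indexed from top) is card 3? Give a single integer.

Answer: 8

Derivation:
After op 1 (reverse): [5 8 1 7 3 6 2 4 0]
After op 2 (reverse): [0 4 2 6 3 7 1 8 5]
After op 3 (in_shuffle): [3 0 7 4 1 2 8 6 5]
After op 4 (reverse): [5 6 8 2 1 4 7 0 3]
Card 3 is at position 8.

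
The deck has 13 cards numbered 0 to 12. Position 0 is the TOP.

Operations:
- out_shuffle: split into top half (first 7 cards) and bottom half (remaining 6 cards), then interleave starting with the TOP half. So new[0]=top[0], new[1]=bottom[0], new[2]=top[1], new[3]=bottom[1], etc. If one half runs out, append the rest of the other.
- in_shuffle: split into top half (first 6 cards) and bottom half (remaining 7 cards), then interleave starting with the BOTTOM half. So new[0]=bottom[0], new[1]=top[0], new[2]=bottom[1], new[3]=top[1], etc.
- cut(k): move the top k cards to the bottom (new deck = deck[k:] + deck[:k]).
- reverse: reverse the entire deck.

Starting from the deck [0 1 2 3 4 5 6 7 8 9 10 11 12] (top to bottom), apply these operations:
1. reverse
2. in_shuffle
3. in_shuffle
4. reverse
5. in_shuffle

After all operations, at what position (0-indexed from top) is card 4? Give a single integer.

After op 1 (reverse): [12 11 10 9 8 7 6 5 4 3 2 1 0]
After op 2 (in_shuffle): [6 12 5 11 4 10 3 9 2 8 1 7 0]
After op 3 (in_shuffle): [3 6 9 12 2 5 8 11 1 4 7 10 0]
After op 4 (reverse): [0 10 7 4 1 11 8 5 2 12 9 6 3]
After op 5 (in_shuffle): [8 0 5 10 2 7 12 4 9 1 6 11 3]
Card 4 is at position 7.

Answer: 7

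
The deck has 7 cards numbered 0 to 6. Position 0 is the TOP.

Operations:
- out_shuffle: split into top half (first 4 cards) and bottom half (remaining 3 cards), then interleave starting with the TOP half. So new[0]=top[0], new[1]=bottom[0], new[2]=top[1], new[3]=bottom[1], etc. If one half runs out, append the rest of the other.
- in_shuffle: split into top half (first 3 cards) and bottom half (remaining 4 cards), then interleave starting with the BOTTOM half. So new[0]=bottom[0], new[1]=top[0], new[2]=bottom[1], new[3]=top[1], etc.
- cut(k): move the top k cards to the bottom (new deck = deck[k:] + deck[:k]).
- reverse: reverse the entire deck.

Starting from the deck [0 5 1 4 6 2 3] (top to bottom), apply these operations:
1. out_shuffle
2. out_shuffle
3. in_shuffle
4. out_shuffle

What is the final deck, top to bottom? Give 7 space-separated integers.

Answer: 3 4 0 6 5 2 1

Derivation:
After op 1 (out_shuffle): [0 6 5 2 1 3 4]
After op 2 (out_shuffle): [0 1 6 3 5 4 2]
After op 3 (in_shuffle): [3 0 5 1 4 6 2]
After op 4 (out_shuffle): [3 4 0 6 5 2 1]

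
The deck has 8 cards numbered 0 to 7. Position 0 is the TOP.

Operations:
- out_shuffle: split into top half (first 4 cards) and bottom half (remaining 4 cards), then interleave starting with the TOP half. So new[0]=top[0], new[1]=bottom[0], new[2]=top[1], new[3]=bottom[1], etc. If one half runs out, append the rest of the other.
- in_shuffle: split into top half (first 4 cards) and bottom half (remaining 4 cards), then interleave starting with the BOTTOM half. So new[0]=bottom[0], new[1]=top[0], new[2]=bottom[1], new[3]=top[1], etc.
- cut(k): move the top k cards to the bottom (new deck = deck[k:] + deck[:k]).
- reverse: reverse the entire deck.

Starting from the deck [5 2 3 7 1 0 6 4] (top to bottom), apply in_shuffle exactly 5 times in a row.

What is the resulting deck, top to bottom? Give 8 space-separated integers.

After op 1 (in_shuffle): [1 5 0 2 6 3 4 7]
After op 2 (in_shuffle): [6 1 3 5 4 0 7 2]
After op 3 (in_shuffle): [4 6 0 1 7 3 2 5]
After op 4 (in_shuffle): [7 4 3 6 2 0 5 1]
After op 5 (in_shuffle): [2 7 0 4 5 3 1 6]

Answer: 2 7 0 4 5 3 1 6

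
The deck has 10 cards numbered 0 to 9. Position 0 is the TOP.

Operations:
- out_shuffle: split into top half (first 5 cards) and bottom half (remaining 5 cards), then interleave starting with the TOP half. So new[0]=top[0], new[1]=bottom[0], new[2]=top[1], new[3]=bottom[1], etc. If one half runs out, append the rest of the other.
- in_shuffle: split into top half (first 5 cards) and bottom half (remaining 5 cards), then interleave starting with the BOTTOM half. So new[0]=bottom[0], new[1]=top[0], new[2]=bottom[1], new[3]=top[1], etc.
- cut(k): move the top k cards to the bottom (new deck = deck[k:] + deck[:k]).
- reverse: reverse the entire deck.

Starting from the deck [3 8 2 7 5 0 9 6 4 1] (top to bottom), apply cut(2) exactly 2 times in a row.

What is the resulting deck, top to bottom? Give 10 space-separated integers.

Answer: 5 0 9 6 4 1 3 8 2 7

Derivation:
After op 1 (cut(2)): [2 7 5 0 9 6 4 1 3 8]
After op 2 (cut(2)): [5 0 9 6 4 1 3 8 2 7]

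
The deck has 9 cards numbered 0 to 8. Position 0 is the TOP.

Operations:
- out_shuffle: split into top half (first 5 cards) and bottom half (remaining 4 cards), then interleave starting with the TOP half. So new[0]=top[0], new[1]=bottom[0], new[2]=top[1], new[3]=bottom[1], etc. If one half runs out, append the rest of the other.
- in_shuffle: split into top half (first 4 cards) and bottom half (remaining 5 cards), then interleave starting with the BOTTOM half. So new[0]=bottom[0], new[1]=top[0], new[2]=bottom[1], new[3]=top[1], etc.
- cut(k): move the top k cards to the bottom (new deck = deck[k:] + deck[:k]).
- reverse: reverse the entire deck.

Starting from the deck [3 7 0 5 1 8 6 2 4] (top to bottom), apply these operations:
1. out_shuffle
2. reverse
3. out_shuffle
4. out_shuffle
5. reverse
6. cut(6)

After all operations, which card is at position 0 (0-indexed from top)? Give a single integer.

Answer: 6

Derivation:
After op 1 (out_shuffle): [3 8 7 6 0 2 5 4 1]
After op 2 (reverse): [1 4 5 2 0 6 7 8 3]
After op 3 (out_shuffle): [1 6 4 7 5 8 2 3 0]
After op 4 (out_shuffle): [1 8 6 2 4 3 7 0 5]
After op 5 (reverse): [5 0 7 3 4 2 6 8 1]
After op 6 (cut(6)): [6 8 1 5 0 7 3 4 2]
Position 0: card 6.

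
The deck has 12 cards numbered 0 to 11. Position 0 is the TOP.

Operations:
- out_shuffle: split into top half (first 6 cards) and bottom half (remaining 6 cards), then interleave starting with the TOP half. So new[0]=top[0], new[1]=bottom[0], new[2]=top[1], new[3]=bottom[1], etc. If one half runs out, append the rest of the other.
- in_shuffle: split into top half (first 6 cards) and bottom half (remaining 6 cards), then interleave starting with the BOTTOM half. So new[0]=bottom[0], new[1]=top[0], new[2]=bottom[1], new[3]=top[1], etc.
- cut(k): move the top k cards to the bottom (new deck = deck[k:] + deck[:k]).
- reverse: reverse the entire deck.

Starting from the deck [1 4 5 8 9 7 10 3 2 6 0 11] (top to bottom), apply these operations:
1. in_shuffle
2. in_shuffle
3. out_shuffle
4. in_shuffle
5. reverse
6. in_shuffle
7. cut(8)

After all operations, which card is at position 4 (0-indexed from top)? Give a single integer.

After op 1 (in_shuffle): [10 1 3 4 2 5 6 8 0 9 11 7]
After op 2 (in_shuffle): [6 10 8 1 0 3 9 4 11 2 7 5]
After op 3 (out_shuffle): [6 9 10 4 8 11 1 2 0 7 3 5]
After op 4 (in_shuffle): [1 6 2 9 0 10 7 4 3 8 5 11]
After op 5 (reverse): [11 5 8 3 4 7 10 0 9 2 6 1]
After op 6 (in_shuffle): [10 11 0 5 9 8 2 3 6 4 1 7]
After op 7 (cut(8)): [6 4 1 7 10 11 0 5 9 8 2 3]
Position 4: card 10.

Answer: 10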